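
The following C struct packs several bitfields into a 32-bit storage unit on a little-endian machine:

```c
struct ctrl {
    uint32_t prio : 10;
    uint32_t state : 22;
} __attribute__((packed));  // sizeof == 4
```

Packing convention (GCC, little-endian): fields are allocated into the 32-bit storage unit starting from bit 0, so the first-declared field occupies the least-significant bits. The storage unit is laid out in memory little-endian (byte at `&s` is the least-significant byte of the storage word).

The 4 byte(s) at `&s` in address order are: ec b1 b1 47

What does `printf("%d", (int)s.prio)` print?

[0]=0xec [1]=0xb1 [2]=0xb1 [3]=0x47 (little-endian) → word 0x47b1b1ec
prio [0+:10] = (word>>0) & 0x3ff = 492  ←
state [10+:22] = (word>>10) & 0x3fffff = 1174636

492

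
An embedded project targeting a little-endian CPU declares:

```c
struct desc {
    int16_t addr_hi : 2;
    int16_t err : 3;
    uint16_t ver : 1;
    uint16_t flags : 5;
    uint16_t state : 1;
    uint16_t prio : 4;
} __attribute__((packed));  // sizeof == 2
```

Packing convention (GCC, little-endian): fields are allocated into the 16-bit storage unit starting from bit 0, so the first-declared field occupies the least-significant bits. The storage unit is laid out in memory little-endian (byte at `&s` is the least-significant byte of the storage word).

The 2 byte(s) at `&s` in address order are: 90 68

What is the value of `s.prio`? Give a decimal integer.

[0]=0x90 [1]=0x68 (little-endian) → word 0x6890
addr_hi:2 @ bit 0 → (0x6890>>0)&0x3 = 0x0
err:3 @ bit 2 → (0x6890>>2)&0x7 = 0x4
ver:1 @ bit 5 → (0x6890>>5)&0x1 = 0x0
flags:5 @ bit 6 → (0x6890>>6)&0x1f = 0x2
state:1 @ bit 11 → (0x6890>>11)&0x1 = 0x1
prio:4 @ bit 12 → (0x6890>>12)&0xf = 0x6  ←

6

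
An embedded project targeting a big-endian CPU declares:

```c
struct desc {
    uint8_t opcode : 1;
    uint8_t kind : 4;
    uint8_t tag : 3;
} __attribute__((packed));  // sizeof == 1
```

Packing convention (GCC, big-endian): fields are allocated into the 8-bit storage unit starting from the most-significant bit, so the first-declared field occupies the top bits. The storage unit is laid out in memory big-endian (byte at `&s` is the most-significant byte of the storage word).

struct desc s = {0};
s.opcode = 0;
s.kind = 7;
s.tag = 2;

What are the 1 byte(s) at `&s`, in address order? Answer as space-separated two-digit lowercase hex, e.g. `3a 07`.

3a

[7+:1] opcode=0 & 0x1 = 0x0; word=0x00
[3+:4] kind=7 & 0xf = 0x7; word=0x38
[0+:3] tag=2 & 0x7 = 0x2; word=0x3a
word = 0x3a → big-endian bytes:
  [0]=0x3a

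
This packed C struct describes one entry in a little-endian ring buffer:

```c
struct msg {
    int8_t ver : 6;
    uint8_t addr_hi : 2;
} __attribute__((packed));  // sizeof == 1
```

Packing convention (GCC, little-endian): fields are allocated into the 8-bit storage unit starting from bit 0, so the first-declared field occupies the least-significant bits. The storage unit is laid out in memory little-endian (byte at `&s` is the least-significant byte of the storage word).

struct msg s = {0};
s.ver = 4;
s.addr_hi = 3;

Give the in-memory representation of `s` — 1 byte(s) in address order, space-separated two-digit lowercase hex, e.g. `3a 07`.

c4

ver (6b) val=4 bits=0x4 at bit 0: 0x04
addr_hi (2b) val=3 bits=0x3 at bit 6: 0xc4
word = 0xc4 → little-endian bytes:
  [0]=0xc4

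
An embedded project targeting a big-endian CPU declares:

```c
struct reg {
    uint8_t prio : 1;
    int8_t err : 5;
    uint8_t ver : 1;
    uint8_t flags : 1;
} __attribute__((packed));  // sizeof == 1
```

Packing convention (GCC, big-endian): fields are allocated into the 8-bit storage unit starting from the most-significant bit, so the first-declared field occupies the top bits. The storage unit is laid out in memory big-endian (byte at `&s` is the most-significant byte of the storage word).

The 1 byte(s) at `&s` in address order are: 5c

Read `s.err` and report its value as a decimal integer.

[0]=0x5c (big-endian) → word 0x5c
prio:1 @ bit 7 → (0x5c>>7)&0x1 = 0x0
err:5 @ bit 2 → (0x5c>>2)&0x1f = 0x17  ←
ver:1 @ bit 1 → (0x5c>>1)&0x1 = 0x0
flags:1 @ bit 0 → (0x5c>>0)&0x1 = 0x0
err signed 5b, MSB=1: 23 - 32 = -9

-9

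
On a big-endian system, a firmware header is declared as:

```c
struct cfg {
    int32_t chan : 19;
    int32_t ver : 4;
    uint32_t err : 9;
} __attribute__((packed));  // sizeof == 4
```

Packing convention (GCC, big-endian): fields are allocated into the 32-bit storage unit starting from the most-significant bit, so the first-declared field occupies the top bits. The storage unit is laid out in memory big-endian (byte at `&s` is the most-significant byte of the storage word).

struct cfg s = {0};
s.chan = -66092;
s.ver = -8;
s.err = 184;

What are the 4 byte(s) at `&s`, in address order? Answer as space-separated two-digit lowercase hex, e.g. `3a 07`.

[13+:19] chan=-66092 & 0x7ffff = 0x6fdd4; word=0xdfba8000
[9+:4] ver=-8 & 0xf = 0x8; word=0xdfba9000
[0+:9] err=184 & 0x1ff = 0xb8; word=0xdfba90b8
word = 0xdfba90b8 → big-endian bytes:
  [0]=0xdf  [1]=0xba  [2]=0x90  [3]=0xb8

df ba 90 b8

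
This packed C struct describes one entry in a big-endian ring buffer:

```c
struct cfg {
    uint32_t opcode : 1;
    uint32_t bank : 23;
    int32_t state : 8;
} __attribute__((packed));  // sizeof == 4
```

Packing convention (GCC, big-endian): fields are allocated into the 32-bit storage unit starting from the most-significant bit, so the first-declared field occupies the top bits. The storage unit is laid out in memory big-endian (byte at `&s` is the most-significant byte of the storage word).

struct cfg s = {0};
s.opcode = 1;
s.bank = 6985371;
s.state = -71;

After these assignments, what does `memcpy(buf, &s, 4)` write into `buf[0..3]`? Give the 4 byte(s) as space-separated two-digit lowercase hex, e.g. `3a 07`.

ea 96 9b b9

opcode (1b) val=1 bits=0x1 at bit 31: 0x80000000
bank (23b) val=6985371 bits=0x6a969b at bit 8: 0xea969b00
state (8b) val=-71 bits=0xb9 at bit 0: 0xea969bb9
word = 0xea969bb9 → big-endian bytes:
  [0]=0xea  [1]=0x96  [2]=0x9b  [3]=0xb9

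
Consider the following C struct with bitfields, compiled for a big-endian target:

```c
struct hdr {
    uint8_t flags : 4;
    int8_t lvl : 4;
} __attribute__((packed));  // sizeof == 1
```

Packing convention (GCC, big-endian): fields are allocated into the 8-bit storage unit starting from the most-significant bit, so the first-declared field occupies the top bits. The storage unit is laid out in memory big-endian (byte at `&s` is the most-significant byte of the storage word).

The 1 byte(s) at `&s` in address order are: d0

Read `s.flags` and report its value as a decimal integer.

13

[0]=0xd0 (big-endian) → word 0xd0
flags:4 @ bit 4 → (0xd0>>4)&0xf = 0xd  ←
lvl:4 @ bit 0 → (0xd0>>0)&0xf = 0x0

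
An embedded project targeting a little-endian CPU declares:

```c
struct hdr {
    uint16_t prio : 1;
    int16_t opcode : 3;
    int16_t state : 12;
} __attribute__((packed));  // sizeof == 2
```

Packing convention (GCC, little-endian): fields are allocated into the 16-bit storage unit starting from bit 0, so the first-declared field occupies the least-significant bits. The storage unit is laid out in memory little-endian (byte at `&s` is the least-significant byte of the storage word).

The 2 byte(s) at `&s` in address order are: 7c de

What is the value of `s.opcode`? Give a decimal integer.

[0]=0x7c [1]=0xde (little-endian) → word 0xde7c
prio [0+:1] = (word>>0) & 0x1 = 0
opcode [1+:3] = (word>>1) & 0x7 = 6  ←
state [4+:12] = (word>>4) & 0xfff = 3559
opcode signed 3b, MSB=1: 6 - 8 = -2

-2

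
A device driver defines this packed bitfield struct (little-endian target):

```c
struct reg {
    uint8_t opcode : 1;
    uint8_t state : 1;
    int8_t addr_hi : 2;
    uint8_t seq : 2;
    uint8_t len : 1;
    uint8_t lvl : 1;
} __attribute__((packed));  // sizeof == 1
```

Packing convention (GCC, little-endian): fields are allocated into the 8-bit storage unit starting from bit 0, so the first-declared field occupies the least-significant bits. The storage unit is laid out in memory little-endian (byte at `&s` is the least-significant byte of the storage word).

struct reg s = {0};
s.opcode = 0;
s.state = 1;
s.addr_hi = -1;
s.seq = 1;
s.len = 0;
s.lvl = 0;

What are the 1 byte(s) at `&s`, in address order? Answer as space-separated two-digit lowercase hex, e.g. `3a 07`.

1e

opcode (1b) val=0 bits=0x0 at bit 0: 0x00
state (1b) val=1 bits=0x1 at bit 1: 0x02
addr_hi (2b) val=-1 bits=0x3 at bit 2: 0x0e
seq (2b) val=1 bits=0x1 at bit 4: 0x1e
len (1b) val=0 bits=0x0 at bit 6: 0x1e
lvl (1b) val=0 bits=0x0 at bit 7: 0x1e
word = 0x1e → little-endian bytes:
  [0]=0x1e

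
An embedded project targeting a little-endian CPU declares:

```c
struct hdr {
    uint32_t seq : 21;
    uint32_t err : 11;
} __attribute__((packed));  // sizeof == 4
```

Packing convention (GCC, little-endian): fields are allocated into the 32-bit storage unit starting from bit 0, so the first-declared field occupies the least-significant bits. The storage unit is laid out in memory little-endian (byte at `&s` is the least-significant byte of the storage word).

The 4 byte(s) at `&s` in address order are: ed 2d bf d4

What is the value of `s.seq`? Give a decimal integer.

2043373

[0]=0xed [1]=0x2d [2]=0xbf [3]=0xd4 (little-endian) → word 0xd4bf2ded
seq [0+:21] = (word>>0) & 0x1fffff = 2043373  ←
err [21+:11] = (word>>21) & 0x7ff = 1701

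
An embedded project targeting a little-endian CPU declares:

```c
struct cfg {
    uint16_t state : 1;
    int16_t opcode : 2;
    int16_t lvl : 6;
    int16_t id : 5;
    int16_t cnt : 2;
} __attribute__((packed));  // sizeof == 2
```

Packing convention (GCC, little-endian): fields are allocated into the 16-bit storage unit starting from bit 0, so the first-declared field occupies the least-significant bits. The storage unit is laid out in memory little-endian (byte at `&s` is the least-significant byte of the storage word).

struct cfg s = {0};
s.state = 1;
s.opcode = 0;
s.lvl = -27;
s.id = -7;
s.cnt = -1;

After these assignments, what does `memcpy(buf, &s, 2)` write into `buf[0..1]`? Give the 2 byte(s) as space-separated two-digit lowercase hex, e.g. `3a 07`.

[0+:1] state=1 & 0x1 = 0x1; word=0x0001
[1+:2] opcode=0 & 0x3 = 0x0; word=0x0001
[3+:6] lvl=-27 & 0x3f = 0x25; word=0x0129
[9+:5] id=-7 & 0x1f = 0x19; word=0x3329
[14+:2] cnt=-1 & 0x3 = 0x3; word=0xf329
word = 0xf329 → little-endian bytes:
  [0]=0x29  [1]=0xf3

29 f3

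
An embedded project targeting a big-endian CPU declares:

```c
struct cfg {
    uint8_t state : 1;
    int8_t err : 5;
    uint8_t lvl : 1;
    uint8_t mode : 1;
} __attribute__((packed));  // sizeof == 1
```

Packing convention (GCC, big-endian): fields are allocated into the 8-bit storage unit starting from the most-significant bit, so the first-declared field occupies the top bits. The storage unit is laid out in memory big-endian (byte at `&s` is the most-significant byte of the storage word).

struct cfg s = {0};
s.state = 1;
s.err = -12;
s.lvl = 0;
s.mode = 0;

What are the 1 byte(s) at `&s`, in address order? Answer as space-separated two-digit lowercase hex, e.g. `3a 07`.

d0

state:1 = 1 → 0x1 << 7 → word 0x80
err:5 = -12 → 0x14 << 2 → word 0xd0
lvl:1 = 0 → 0x0 << 1 → word 0xd0
mode:1 = 0 → 0x0 << 0 → word 0xd0
word = 0xd0 → big-endian bytes:
  [0]=0xd0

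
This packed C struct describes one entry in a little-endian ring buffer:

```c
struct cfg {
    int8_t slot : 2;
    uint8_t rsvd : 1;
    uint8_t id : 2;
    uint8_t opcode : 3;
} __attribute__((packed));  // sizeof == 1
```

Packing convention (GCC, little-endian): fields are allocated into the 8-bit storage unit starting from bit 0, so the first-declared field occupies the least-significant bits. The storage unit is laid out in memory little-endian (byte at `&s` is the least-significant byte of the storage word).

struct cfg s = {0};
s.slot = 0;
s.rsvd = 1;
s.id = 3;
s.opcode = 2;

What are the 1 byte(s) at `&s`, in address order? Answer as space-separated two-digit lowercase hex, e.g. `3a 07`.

5c

[0+:2] slot=0 & 0x3 = 0x0; word=0x00
[2+:1] rsvd=1 & 0x1 = 0x1; word=0x04
[3+:2] id=3 & 0x3 = 0x3; word=0x1c
[5+:3] opcode=2 & 0x7 = 0x2; word=0x5c
word = 0x5c → little-endian bytes:
  [0]=0x5c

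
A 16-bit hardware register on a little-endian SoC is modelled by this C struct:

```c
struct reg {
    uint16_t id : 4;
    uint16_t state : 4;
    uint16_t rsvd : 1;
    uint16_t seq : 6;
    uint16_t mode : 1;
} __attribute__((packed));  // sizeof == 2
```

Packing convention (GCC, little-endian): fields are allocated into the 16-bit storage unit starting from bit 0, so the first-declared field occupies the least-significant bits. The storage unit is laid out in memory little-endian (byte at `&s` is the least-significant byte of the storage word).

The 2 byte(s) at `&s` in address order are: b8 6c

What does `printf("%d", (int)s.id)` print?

8

[0]=0xb8 [1]=0x6c (little-endian) → word 0x6cb8
id [0+:4] = (word>>0) & 0xf = 8  ←
state [4+:4] = (word>>4) & 0xf = 11
rsvd [8+:1] = (word>>8) & 0x1 = 0
seq [9+:6] = (word>>9) & 0x3f = 54
mode [15+:1] = (word>>15) & 0x1 = 0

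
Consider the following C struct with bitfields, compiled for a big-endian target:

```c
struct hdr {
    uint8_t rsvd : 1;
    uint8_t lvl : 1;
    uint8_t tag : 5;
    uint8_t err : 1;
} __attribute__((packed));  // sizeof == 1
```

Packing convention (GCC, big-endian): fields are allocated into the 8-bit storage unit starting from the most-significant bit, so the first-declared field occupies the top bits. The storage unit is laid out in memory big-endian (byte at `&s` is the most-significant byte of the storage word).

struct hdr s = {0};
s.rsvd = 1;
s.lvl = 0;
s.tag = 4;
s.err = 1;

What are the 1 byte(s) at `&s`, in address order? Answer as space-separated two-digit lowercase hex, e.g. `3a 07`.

89

rsvd (1b) val=1 bits=0x1 at bit 7: 0x80
lvl (1b) val=0 bits=0x0 at bit 6: 0x80
tag (5b) val=4 bits=0x4 at bit 1: 0x88
err (1b) val=1 bits=0x1 at bit 0: 0x89
word = 0x89 → big-endian bytes:
  [0]=0x89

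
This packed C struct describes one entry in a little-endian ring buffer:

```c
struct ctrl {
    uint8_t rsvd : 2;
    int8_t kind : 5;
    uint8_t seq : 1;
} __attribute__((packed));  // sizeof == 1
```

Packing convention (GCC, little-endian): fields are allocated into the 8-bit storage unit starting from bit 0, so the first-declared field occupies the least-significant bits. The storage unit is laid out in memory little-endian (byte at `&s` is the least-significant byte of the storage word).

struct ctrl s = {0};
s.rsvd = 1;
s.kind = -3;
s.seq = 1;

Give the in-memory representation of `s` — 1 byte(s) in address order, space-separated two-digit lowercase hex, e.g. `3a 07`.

f5

rsvd:2 = 1 → 0x1 << 0 → word 0x01
kind:5 = -3 → 0x1d << 2 → word 0x75
seq:1 = 1 → 0x1 << 7 → word 0xf5
word = 0xf5 → little-endian bytes:
  [0]=0xf5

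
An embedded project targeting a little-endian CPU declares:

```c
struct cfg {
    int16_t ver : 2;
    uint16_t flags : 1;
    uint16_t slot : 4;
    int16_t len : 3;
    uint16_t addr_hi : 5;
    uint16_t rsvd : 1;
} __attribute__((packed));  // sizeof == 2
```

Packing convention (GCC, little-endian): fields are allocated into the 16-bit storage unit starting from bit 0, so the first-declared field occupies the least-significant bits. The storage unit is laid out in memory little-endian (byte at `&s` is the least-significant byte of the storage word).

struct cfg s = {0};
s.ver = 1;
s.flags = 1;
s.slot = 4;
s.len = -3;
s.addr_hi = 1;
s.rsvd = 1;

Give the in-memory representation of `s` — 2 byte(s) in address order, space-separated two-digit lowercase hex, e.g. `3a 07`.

a5 86

ver (2b) val=1 bits=0x1 at bit 0: 0x0001
flags (1b) val=1 bits=0x1 at bit 2: 0x0005
slot (4b) val=4 bits=0x4 at bit 3: 0x0025
len (3b) val=-3 bits=0x5 at bit 7: 0x02a5
addr_hi (5b) val=1 bits=0x1 at bit 10: 0x06a5
rsvd (1b) val=1 bits=0x1 at bit 15: 0x86a5
word = 0x86a5 → little-endian bytes:
  [0]=0xa5  [1]=0x86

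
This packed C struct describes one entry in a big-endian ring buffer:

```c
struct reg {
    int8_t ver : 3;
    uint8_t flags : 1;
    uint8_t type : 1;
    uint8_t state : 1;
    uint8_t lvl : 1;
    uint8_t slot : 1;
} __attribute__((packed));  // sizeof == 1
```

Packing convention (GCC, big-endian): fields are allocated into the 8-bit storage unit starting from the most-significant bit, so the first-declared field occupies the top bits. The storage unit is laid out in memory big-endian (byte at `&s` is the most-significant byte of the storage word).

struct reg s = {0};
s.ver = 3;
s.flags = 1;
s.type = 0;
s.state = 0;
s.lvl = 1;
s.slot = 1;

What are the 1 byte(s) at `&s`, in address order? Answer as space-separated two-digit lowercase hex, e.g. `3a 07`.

73

ver (3b) val=3 bits=0x3 at bit 5: 0x60
flags (1b) val=1 bits=0x1 at bit 4: 0x70
type (1b) val=0 bits=0x0 at bit 3: 0x70
state (1b) val=0 bits=0x0 at bit 2: 0x70
lvl (1b) val=1 bits=0x1 at bit 1: 0x72
slot (1b) val=1 bits=0x1 at bit 0: 0x73
word = 0x73 → big-endian bytes:
  [0]=0x73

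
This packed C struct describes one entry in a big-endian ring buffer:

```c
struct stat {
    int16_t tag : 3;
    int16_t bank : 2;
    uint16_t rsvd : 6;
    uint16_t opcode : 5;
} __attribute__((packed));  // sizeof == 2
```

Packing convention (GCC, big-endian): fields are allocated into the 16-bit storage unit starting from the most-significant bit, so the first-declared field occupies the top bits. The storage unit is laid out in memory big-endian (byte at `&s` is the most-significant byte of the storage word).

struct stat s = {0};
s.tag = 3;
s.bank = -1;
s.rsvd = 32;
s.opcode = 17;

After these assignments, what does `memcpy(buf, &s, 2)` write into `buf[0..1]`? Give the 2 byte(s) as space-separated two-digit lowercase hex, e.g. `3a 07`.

7c 11

[13+:3] tag=3 & 0x7 = 0x3; word=0x6000
[11+:2] bank=-1 & 0x3 = 0x3; word=0x7800
[5+:6] rsvd=32 & 0x3f = 0x20; word=0x7c00
[0+:5] opcode=17 & 0x1f = 0x11; word=0x7c11
word = 0x7c11 → big-endian bytes:
  [0]=0x7c  [1]=0x11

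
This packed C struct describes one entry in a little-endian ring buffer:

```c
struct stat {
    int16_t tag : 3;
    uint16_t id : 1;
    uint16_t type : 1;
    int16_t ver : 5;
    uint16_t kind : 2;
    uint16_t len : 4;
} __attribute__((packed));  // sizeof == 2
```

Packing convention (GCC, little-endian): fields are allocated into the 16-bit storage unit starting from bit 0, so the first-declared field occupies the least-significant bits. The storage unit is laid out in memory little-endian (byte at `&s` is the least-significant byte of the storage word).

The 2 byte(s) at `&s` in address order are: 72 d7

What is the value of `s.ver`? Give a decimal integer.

[0]=0x72 [1]=0xd7 (little-endian) → word 0xd772
tag:3 @ bit 0 → (0xd772>>0)&0x7 = 0x2
id:1 @ bit 3 → (0xd772>>3)&0x1 = 0x0
type:1 @ bit 4 → (0xd772>>4)&0x1 = 0x1
ver:5 @ bit 5 → (0xd772>>5)&0x1f = 0x1b  ←
kind:2 @ bit 10 → (0xd772>>10)&0x3 = 0x1
len:4 @ bit 12 → (0xd772>>12)&0xf = 0xd
ver signed 5b, MSB=1: 27 - 32 = -5

-5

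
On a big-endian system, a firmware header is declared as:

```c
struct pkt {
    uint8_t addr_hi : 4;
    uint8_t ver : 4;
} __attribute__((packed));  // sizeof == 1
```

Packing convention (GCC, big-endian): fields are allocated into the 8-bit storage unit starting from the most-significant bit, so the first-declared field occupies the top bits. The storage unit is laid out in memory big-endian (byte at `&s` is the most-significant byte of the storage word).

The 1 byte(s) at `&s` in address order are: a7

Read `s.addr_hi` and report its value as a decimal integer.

[0]=0xa7 (big-endian) → word 0xa7
addr_hi [4+:4] = (word>>4) & 0xf = 10  ←
ver [0+:4] = (word>>0) & 0xf = 7

10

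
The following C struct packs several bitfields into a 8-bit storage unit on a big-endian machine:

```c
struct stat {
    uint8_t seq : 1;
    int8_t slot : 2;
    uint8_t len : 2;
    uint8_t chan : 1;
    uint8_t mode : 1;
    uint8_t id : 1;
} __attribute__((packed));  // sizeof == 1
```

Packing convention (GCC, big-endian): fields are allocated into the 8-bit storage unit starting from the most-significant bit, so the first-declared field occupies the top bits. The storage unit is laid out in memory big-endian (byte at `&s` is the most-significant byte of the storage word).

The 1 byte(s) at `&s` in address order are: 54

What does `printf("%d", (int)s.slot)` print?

[0]=0x54 (big-endian) → word 0x54
seq:1 @ bit 7 → (0x54>>7)&0x1 = 0x0
slot:2 @ bit 5 → (0x54>>5)&0x3 = 0x2  ←
len:2 @ bit 3 → (0x54>>3)&0x3 = 0x2
chan:1 @ bit 2 → (0x54>>2)&0x1 = 0x1
mode:1 @ bit 1 → (0x54>>1)&0x1 = 0x0
id:1 @ bit 0 → (0x54>>0)&0x1 = 0x0
slot signed 2b, MSB=1: 2 - 4 = -2

-2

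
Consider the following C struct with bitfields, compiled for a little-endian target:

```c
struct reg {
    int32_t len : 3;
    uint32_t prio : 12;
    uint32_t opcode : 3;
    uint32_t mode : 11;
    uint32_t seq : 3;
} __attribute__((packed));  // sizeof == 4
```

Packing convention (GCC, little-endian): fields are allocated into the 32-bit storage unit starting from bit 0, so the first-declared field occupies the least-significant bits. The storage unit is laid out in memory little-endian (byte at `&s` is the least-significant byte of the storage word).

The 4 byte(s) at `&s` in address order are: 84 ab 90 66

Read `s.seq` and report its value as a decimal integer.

3

[0]=0x84 [1]=0xab [2]=0x90 [3]=0x66 (little-endian) → word 0x6690ab84
len [0+:3] = (word>>0) & 0x7 = 4
prio [3+:12] = (word>>3) & 0xfff = 1392
opcode [15+:3] = (word>>15) & 0x7 = 1
mode [18+:11] = (word>>18) & 0x7ff = 420
seq [29+:3] = (word>>29) & 0x7 = 3  ←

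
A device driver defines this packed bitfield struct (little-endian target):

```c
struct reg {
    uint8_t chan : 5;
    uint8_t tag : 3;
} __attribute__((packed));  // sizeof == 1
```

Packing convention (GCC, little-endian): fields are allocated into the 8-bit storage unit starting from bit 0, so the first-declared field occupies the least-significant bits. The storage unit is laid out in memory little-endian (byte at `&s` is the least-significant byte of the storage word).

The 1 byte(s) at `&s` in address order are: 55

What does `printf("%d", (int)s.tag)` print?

2

[0]=0x55 (little-endian) → word 0x55
chan [0+:5] = (word>>0) & 0x1f = 21
tag [5+:3] = (word>>5) & 0x7 = 2  ←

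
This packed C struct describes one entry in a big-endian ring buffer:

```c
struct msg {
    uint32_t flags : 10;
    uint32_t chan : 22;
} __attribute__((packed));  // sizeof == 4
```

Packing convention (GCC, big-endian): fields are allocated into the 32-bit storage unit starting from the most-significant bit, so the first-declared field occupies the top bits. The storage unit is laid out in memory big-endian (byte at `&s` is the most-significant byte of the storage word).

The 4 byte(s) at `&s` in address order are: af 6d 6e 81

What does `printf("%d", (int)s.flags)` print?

[0]=0xaf [1]=0x6d [2]=0x6e [3]=0x81 (big-endian) → word 0xaf6d6e81
flags:10 @ bit 22 → (0xaf6d6e81>>22)&0x3ff = 0x2bd  ←
chan:22 @ bit 0 → (0xaf6d6e81>>0)&0x3fffff = 0x2d6e81

701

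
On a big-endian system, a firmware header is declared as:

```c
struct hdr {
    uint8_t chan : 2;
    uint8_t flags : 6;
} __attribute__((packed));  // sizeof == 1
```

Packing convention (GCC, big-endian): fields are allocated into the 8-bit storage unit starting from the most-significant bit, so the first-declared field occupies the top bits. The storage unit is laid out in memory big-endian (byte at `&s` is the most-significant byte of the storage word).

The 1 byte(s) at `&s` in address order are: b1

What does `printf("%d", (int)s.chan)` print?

2

[0]=0xb1 (big-endian) → word 0xb1
chan [6+:2] = (word>>6) & 0x3 = 2  ←
flags [0+:6] = (word>>0) & 0x3f = 49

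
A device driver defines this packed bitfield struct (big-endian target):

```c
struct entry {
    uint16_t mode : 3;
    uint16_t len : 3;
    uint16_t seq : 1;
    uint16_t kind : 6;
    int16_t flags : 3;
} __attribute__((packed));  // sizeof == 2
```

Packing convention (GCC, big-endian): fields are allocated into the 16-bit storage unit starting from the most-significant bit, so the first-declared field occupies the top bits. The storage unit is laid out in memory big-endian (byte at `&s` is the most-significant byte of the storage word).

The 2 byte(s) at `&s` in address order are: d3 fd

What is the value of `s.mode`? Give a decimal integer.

[0]=0xd3 [1]=0xfd (big-endian) → word 0xd3fd
mode:3 @ bit 13 → (0xd3fd>>13)&0x7 = 0x6  ←
len:3 @ bit 10 → (0xd3fd>>10)&0x7 = 0x4
seq:1 @ bit 9 → (0xd3fd>>9)&0x1 = 0x1
kind:6 @ bit 3 → (0xd3fd>>3)&0x3f = 0x3f
flags:3 @ bit 0 → (0xd3fd>>0)&0x7 = 0x5

6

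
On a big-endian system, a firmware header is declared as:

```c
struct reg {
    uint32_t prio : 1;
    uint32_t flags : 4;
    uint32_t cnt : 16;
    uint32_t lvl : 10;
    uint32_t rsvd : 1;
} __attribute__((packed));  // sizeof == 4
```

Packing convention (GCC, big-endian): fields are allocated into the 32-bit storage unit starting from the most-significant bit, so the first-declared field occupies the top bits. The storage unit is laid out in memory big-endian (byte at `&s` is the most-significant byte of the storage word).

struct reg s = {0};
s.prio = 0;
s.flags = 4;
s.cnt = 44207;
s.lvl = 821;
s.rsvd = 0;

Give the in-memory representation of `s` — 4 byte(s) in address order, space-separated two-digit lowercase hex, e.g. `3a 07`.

[31+:1] prio=0 & 0x1 = 0x0; word=0x00000000
[27+:4] flags=4 & 0xf = 0x4; word=0x20000000
[11+:16] cnt=44207 & 0xffff = 0xacaf; word=0x25657800
[1+:10] lvl=821 & 0x3ff = 0x335; word=0x25657e6a
[0+:1] rsvd=0 & 0x1 = 0x0; word=0x25657e6a
word = 0x25657e6a → big-endian bytes:
  [0]=0x25  [1]=0x65  [2]=0x7e  [3]=0x6a

25 65 7e 6a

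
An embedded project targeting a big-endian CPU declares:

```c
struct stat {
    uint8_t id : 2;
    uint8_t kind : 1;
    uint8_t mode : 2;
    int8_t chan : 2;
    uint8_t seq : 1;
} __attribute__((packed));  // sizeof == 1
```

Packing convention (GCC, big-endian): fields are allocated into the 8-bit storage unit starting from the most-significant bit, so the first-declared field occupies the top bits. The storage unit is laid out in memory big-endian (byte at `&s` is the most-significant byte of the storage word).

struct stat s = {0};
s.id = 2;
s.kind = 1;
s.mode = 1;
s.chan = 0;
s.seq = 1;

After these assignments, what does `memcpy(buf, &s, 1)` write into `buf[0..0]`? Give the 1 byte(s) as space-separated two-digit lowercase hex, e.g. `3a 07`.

[6+:2] id=2 & 0x3 = 0x2; word=0x80
[5+:1] kind=1 & 0x1 = 0x1; word=0xa0
[3+:2] mode=1 & 0x3 = 0x1; word=0xa8
[1+:2] chan=0 & 0x3 = 0x0; word=0xa8
[0+:1] seq=1 & 0x1 = 0x1; word=0xa9
word = 0xa9 → big-endian bytes:
  [0]=0xa9

a9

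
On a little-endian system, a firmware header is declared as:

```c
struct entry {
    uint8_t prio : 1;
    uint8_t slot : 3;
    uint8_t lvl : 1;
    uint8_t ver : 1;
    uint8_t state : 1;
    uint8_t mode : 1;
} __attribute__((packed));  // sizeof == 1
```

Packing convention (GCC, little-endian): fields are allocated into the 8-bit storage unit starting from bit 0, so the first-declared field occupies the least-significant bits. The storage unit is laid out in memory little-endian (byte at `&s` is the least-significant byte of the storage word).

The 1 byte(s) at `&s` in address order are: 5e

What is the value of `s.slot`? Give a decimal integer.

7

[0]=0x5e (little-endian) → word 0x5e
prio [0+:1] = (word>>0) & 0x1 = 0
slot [1+:3] = (word>>1) & 0x7 = 7  ←
lvl [4+:1] = (word>>4) & 0x1 = 1
ver [5+:1] = (word>>5) & 0x1 = 0
state [6+:1] = (word>>6) & 0x1 = 1
mode [7+:1] = (word>>7) & 0x1 = 0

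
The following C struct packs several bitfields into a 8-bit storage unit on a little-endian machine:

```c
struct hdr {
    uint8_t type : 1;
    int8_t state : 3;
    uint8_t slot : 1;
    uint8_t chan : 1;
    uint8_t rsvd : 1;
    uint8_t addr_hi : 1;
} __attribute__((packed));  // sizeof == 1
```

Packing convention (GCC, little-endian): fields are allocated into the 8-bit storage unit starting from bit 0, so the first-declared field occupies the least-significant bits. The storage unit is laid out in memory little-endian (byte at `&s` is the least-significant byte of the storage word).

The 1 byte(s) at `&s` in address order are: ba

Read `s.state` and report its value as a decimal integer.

-3

[0]=0xba (little-endian) → word 0xba
type:1 @ bit 0 → (0xba>>0)&0x1 = 0x0
state:3 @ bit 1 → (0xba>>1)&0x7 = 0x5  ←
slot:1 @ bit 4 → (0xba>>4)&0x1 = 0x1
chan:1 @ bit 5 → (0xba>>5)&0x1 = 0x1
rsvd:1 @ bit 6 → (0xba>>6)&0x1 = 0x0
addr_hi:1 @ bit 7 → (0xba>>7)&0x1 = 0x1
state signed 3b, MSB=1: 5 - 8 = -3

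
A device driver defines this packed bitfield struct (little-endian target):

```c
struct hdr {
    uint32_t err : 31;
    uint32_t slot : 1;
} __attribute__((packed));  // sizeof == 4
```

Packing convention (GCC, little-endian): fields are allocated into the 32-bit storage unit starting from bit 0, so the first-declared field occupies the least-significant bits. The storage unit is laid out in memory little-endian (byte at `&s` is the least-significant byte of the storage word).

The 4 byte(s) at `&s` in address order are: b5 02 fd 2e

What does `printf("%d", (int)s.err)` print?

[0]=0xb5 [1]=0x02 [2]=0xfd [3]=0x2e (little-endian) → word 0x2efd02b5
err:31 @ bit 0 → (0x2efd02b5>>0)&0x7fffffff = 0x2efd02b5  ←
slot:1 @ bit 31 → (0x2efd02b5>>31)&0x1 = 0x0

788333237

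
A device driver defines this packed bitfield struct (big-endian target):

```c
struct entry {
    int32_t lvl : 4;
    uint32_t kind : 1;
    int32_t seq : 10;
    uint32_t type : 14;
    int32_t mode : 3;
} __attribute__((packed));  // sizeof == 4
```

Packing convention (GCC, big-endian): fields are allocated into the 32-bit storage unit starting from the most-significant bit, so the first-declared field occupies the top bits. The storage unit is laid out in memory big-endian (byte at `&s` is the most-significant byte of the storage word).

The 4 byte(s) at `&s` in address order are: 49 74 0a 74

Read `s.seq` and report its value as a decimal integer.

186

[0]=0x49 [1]=0x74 [2]=0x0a [3]=0x74 (big-endian) → word 0x49740a74
lvl [28+:4] = (word>>28) & 0xf = 4
kind [27+:1] = (word>>27) & 0x1 = 1
seq [17+:10] = (word>>17) & 0x3ff = 186  ←
type [3+:14] = (word>>3) & 0x3fff = 334
mode [0+:3] = (word>>0) & 0x7 = 4
seq signed 10b, MSB=0: value = 186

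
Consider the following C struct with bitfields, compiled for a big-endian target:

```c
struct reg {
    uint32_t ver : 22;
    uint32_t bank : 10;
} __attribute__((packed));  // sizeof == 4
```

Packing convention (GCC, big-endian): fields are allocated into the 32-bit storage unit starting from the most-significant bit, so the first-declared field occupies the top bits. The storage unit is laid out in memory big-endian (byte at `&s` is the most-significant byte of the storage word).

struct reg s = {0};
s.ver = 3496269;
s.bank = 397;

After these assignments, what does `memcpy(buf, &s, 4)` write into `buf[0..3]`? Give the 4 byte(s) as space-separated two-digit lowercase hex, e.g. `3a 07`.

d5 65 35 8d

[10+:22] ver=3496269 & 0x3fffff = 0x35594d; word=0xd5653400
[0+:10] bank=397 & 0x3ff = 0x18d; word=0xd565358d
word = 0xd565358d → big-endian bytes:
  [0]=0xd5  [1]=0x65  [2]=0x35  [3]=0x8d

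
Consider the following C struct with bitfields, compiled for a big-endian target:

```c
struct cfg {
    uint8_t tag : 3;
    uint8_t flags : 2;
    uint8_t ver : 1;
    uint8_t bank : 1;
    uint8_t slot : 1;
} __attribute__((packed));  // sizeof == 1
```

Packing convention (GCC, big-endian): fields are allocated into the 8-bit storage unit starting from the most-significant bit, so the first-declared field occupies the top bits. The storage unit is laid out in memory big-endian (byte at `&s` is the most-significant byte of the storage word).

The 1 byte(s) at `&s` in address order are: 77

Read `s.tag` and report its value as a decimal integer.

[0]=0x77 (big-endian) → word 0x77
tag:3 @ bit 5 → (0x77>>5)&0x7 = 0x3  ←
flags:2 @ bit 3 → (0x77>>3)&0x3 = 0x2
ver:1 @ bit 2 → (0x77>>2)&0x1 = 0x1
bank:1 @ bit 1 → (0x77>>1)&0x1 = 0x1
slot:1 @ bit 0 → (0x77>>0)&0x1 = 0x1

3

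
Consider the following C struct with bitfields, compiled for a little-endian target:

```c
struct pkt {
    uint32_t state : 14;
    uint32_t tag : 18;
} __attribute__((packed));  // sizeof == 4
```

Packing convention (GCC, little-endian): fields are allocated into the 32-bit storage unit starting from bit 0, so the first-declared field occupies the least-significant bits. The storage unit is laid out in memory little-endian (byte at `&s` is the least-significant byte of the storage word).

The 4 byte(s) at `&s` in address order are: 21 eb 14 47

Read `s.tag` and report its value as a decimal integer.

72787

[0]=0x21 [1]=0xeb [2]=0x14 [3]=0x47 (little-endian) → word 0x4714eb21
state [0+:14] = (word>>0) & 0x3fff = 11041
tag [14+:18] = (word>>14) & 0x3ffff = 72787  ←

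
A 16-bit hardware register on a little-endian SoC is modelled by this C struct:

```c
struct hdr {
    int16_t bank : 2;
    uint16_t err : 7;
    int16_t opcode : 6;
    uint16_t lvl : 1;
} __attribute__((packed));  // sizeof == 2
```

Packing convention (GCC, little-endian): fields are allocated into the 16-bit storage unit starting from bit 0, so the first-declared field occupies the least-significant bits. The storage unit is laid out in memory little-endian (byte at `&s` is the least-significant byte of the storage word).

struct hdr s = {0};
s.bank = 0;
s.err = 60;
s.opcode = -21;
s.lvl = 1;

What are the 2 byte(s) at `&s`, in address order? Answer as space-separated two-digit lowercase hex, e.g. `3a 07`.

bank (2b) val=0 bits=0x0 at bit 0: 0x0000
err (7b) val=60 bits=0x3c at bit 2: 0x00f0
opcode (6b) val=-21 bits=0x2b at bit 9: 0x56f0
lvl (1b) val=1 bits=0x1 at bit 15: 0xd6f0
word = 0xd6f0 → little-endian bytes:
  [0]=0xf0  [1]=0xd6

f0 d6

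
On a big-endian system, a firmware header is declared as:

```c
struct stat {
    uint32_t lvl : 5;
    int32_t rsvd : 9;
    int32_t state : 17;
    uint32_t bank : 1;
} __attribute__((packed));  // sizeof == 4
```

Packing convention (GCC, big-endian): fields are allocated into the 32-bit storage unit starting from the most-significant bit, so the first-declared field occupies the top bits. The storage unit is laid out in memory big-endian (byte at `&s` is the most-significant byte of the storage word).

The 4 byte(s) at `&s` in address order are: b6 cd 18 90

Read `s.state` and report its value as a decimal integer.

35912

[0]=0xb6 [1]=0xcd [2]=0x18 [3]=0x90 (big-endian) → word 0xb6cd1890
lvl [27+:5] = (word>>27) & 0x1f = 22
rsvd [18+:9] = (word>>18) & 0x1ff = 435
state [1+:17] = (word>>1) & 0x1ffff = 35912  ←
bank [0+:1] = (word>>0) & 0x1 = 0
state signed 17b, MSB=0: value = 35912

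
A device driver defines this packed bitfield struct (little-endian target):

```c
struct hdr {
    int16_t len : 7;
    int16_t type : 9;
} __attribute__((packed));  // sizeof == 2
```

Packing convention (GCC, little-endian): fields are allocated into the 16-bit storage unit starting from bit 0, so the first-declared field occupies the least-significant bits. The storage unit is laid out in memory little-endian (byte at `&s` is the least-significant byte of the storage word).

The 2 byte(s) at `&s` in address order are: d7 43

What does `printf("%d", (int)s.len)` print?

-41

[0]=0xd7 [1]=0x43 (little-endian) → word 0x43d7
len:7 @ bit 0 → (0x43d7>>0)&0x7f = 0x57  ←
type:9 @ bit 7 → (0x43d7>>7)&0x1ff = 0x87
len signed 7b, MSB=1: 87 - 128 = -41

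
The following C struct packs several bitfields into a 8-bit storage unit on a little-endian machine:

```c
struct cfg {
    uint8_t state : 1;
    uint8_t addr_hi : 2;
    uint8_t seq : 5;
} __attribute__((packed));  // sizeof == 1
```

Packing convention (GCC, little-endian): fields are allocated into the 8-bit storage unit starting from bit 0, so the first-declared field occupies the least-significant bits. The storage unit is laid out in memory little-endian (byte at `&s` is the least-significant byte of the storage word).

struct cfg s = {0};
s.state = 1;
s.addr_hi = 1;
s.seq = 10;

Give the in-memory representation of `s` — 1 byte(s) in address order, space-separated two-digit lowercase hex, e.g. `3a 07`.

[0+:1] state=1 & 0x1 = 0x1; word=0x01
[1+:2] addr_hi=1 & 0x3 = 0x1; word=0x03
[3+:5] seq=10 & 0x1f = 0xa; word=0x53
word = 0x53 → little-endian bytes:
  [0]=0x53

53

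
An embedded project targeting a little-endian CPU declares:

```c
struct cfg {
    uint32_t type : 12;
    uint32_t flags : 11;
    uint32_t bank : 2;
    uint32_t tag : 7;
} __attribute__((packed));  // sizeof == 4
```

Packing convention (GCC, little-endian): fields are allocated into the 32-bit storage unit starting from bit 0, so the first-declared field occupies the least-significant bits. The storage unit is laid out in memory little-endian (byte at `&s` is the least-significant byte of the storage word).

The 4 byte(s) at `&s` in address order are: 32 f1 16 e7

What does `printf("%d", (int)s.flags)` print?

[0]=0x32 [1]=0xf1 [2]=0x16 [3]=0xe7 (little-endian) → word 0xe716f132
type [0+:12] = (word>>0) & 0xfff = 306
flags [12+:11] = (word>>12) & 0x7ff = 367  ←
bank [23+:2] = (word>>23) & 0x3 = 2
tag [25+:7] = (word>>25) & 0x7f = 115

367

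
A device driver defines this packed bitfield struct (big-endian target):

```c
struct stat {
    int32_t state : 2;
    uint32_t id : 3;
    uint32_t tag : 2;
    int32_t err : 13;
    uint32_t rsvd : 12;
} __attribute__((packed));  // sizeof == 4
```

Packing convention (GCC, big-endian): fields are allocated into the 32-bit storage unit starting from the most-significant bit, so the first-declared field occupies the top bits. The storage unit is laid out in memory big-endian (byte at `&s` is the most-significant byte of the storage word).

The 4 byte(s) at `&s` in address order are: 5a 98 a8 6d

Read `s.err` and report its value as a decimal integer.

2442

[0]=0x5a [1]=0x98 [2]=0xa8 [3]=0x6d (big-endian) → word 0x5a98a86d
state [30+:2] = (word>>30) & 0x3 = 1
id [27+:3] = (word>>27) & 0x7 = 3
tag [25+:2] = (word>>25) & 0x3 = 1
err [12+:13] = (word>>12) & 0x1fff = 2442  ←
rsvd [0+:12] = (word>>0) & 0xfff = 2157
err signed 13b, MSB=0: value = 2442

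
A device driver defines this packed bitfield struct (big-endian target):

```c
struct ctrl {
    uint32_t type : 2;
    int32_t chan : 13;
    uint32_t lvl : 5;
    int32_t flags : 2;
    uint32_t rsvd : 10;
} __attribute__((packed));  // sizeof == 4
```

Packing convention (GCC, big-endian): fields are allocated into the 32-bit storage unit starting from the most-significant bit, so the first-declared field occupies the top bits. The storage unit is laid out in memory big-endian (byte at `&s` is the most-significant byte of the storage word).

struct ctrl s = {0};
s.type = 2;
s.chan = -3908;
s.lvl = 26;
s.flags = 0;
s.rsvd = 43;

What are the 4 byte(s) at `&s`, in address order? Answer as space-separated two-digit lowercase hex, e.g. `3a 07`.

type:2 = 2 → 0x2 << 30 → word 0x80000000
chan:13 = -3908 → 0x10bc << 17 → word 0xa1780000
lvl:5 = 26 → 0x1a << 12 → word 0xa179a000
flags:2 = 0 → 0x0 << 10 → word 0xa179a000
rsvd:10 = 43 → 0x2b << 0 → word 0xa179a02b
word = 0xa179a02b → big-endian bytes:
  [0]=0xa1  [1]=0x79  [2]=0xa0  [3]=0x2b

a1 79 a0 2b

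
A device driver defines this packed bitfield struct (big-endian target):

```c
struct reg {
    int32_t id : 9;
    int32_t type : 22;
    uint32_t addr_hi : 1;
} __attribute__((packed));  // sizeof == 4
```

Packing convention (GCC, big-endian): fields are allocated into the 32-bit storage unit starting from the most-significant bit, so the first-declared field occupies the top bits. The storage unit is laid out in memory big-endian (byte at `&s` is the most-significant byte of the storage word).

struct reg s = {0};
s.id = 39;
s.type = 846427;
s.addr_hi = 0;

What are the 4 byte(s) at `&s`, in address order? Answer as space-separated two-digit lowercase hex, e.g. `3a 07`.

[23+:9] id=39 & 0x1ff = 0x27; word=0x13800000
[1+:22] type=846427 & 0x3fffff = 0xcea5b; word=0x1399d4b6
[0+:1] addr_hi=0 & 0x1 = 0x0; word=0x1399d4b6
word = 0x1399d4b6 → big-endian bytes:
  [0]=0x13  [1]=0x99  [2]=0xd4  [3]=0xb6

13 99 d4 b6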